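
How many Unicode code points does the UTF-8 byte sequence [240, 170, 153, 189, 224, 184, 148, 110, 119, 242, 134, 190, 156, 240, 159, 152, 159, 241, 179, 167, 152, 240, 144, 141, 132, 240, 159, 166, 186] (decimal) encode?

9

Byte at offset 0: 0xF0 = 11110000 → 4-byte char (#1). Advance 4.
Byte at offset 4: 0xE0 = 11100000 → 3-byte char (#2). Advance 3.
Byte at offset 7: 0x6E = 01101110 → 1-byte char (#3). Advance 1.
Byte at offset 8: 0x77 = 01110111 → 1-byte char (#4). Advance 1.
Byte at offset 9: 0xF2 = 11110010 → 4-byte char (#5). Advance 4.
Byte at offset 13: 0xF0 = 11110000 → 4-byte char (#6). Advance 4.
Byte at offset 17: 0xF1 = 11110001 → 4-byte char (#7). Advance 4.
Byte at offset 21: 0xF0 = 11110000 → 4-byte char (#8). Advance 4.
Byte at offset 25: 0xF0 = 11110000 → 4-byte char (#9). Advance 4.
Reached end at offset 29 after 9 code points.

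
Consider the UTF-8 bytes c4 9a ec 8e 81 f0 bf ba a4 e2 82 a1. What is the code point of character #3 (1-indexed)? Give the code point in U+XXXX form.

U+3FEA4

Offset 0: leading byte 0xC4 = 11000100 → 2-byte char #1 = C4 9A.
Offset 2: leading byte 0xEC = 11101100 → 3-byte char #2 = EC 8E 81.
Offset 5: leading byte 0xF0 = 11110000 → 4-byte char #3 = F0 BF BA A4.
Leading byte 0xF0 = 11110000 matches 11110xxx → 4-byte sequence.
Byte 1: 0xF0 = 11110000, payload 000 (3 bits).
Byte 2: 0xBF = 10111111 (10xxxxxx ✓), payload 111111.
Byte 3: 0xBA = 10111010 (10xxxxxx ✓), payload 111010.
Byte 4: 0xA4 = 10100100 (10xxxxxx ✓), payload 100100.
Concatenate: 000111111111010100100 = 0x3FEA4 (21 bits → U+3FEA4).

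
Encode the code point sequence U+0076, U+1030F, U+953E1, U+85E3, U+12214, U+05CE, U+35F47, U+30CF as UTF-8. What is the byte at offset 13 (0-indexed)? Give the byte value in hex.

U+0076 → 1-byte form 76 at offsets 0–0.
U+1030F → 4-byte form F0 90 8C 8F at offsets 1–4.
U+953E1 → 4-byte form F2 95 8F A1 at offsets 5–8.
U+85E3 → 3-byte form E8 97 A3 at offsets 9–11.
U+12214 → 4-byte form F0 92 88 94 at offsets 12–15.
Offset 13 falls in char 5's range; it's byte 2 of F0 92 88 94 = 0x92.

0x92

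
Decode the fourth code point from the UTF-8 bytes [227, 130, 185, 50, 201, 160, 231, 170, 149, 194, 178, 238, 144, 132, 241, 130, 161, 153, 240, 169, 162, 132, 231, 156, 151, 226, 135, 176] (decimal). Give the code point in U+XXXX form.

U+7A95

Offset 0: leading byte 0xE3 = 11100011 → 3-byte char #1 = E3 82 B9.
Offset 3: leading byte 0x32 = 00110010 → 1-byte char #2 = 32.
Offset 4: leading byte 0xC9 = 11001001 → 2-byte char #3 = C9 A0.
Offset 6: leading byte 0xE7 = 11100111 → 3-byte char #4 = E7 AA 95.
Leading byte 0xE7 = 11100111 matches 1110xxxx → 3-byte sequence.
Byte 1: 0xE7 = 11100111, payload 0111 (4 bits).
Byte 2: 0xAA = 10101010 (10xxxxxx ✓), payload 101010.
Byte 3: 0x95 = 10010101 (10xxxxxx ✓), payload 010101.
Concatenate: 0111101010010101 = 0x7A95 (16 bits → U+7A95).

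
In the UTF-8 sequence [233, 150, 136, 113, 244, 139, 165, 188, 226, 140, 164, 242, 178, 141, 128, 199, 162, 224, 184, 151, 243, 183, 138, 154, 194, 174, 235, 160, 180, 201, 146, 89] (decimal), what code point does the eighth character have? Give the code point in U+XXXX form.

U+F729A

Offset 0: leading byte 0xE9 = 11101001 → 3-byte char #1 = E9 96 88.
Offset 3: leading byte 0x71 = 01110001 → 1-byte char #2 = 71.
Offset 4: leading byte 0xF4 = 11110100 → 4-byte char #3 = F4 8B A5 BC.
Offset 8: leading byte 0xE2 = 11100010 → 3-byte char #4 = E2 8C A4.
Offset 11: leading byte 0xF2 = 11110010 → 4-byte char #5 = F2 B2 8D 80.
Offset 15: leading byte 0xC7 = 11000111 → 2-byte char #6 = C7 A2.
Offset 17: leading byte 0xE0 = 11100000 → 3-byte char #7 = E0 B8 97.
Offset 20: leading byte 0xF3 = 11110011 → 4-byte char #8 = F3 B7 8A 9A.
Leading byte 0xF3 = 11110011 matches 11110xxx → 4-byte sequence.
Byte 1: 0xF3 = 11110011, payload 011 (3 bits).
Byte 2: 0xB7 = 10110111 (10xxxxxx ✓), payload 110111.
Byte 3: 0x8A = 10001010 (10xxxxxx ✓), payload 001010.
Byte 4: 0x9A = 10011010 (10xxxxxx ✓), payload 011010.
Concatenate: 011110111001010011010 = 0xF729A (21 bits → U+F729A).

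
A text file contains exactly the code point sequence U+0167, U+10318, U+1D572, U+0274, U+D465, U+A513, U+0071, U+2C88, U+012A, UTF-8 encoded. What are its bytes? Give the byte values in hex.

U+0167: 2-byte form → C5 A7.
U+10318: 4-byte form → F0 90 8C 98.
U+1D572: 4-byte form → F0 9D 95 B2.
U+0274: 2-byte form → C9 B4.
U+D465: 3-byte form → ED 91 A5.
U+A513: 3-byte form → EA 94 93.
U+0071: 1-byte form → 71.
U+2C88: 3-byte form → E2 B2 88.
U+012A: 2-byte form → C4 AA.
Concatenated (24 bytes): C5 A7 F0 90 8C 98 F0 9D 95 B2 C9 B4 ED 91 A5 EA 94 93 71 E2 B2 88 C4 AA.

C5 A7 F0 90 8C 98 F0 9D 95 B2 C9 B4 ED 91 A5 EA 94 93 71 E2 B2 88 C4 AA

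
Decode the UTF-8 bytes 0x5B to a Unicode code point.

U+005B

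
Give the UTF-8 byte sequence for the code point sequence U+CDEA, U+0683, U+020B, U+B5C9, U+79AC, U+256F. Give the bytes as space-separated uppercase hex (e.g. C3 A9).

EC B7 AA DA 83 C8 8B EB 97 89 E7 A6 AC E2 95 AF

U+CDEA: 3-byte form → EC B7 AA.
U+0683: 2-byte form → DA 83.
U+020B: 2-byte form → C8 8B.
U+B5C9: 3-byte form → EB 97 89.
U+79AC: 3-byte form → E7 A6 AC.
U+256F: 3-byte form → E2 95 AF.
Concatenated (16 bytes): EC B7 AA DA 83 C8 8B EB 97 89 E7 A6 AC E2 95 AF.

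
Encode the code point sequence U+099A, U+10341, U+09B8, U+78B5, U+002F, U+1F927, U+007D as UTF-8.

U+099A: 3-byte form → E0 A6 9A.
U+10341: 4-byte form → F0 90 8D 81.
U+09B8: 3-byte form → E0 A6 B8.
U+78B5: 3-byte form → E7 A2 B5.
U+002F: 1-byte form → 2F.
U+1F927: 4-byte form → F0 9F A4 A7.
U+007D: 1-byte form → 7D.
Concatenated (19 bytes): E0 A6 9A F0 90 8D 81 E0 A6 B8 E7 A2 B5 2F F0 9F A4 A7 7D.

E0 A6 9A F0 90 8D 81 E0 A6 B8 E7 A2 B5 2F F0 9F A4 A7 7D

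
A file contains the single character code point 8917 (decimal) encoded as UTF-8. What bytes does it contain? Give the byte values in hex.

U+22D5 = 0x22D5 = 8917 decimal. In range U+0800–U+FFFF → 3-byte form: 1110xxxx 10xxxxxx 10xxxxxx.
Binary (16 bits): 0010001011010101.
Split 4+6+6: 0010 | 001011 | 010101.
Byte 1: 11100010 = 0xE2.
Byte 2: 10001011 = 0x8B.
Byte 3: 10010101 = 0x95.

E2 8B 95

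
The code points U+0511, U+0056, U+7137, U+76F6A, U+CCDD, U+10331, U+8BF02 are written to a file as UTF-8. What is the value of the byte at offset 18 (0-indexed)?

0x8B

U+0511 → 2-byte form D4 91 at offsets 0–1.
U+0056 → 1-byte form 56 at offsets 2–2.
U+7137 → 3-byte form E7 84 B7 at offsets 3–5.
U+76F6A → 4-byte form F1 B6 BD AA at offsets 6–9.
U+CCDD → 3-byte form EC B3 9D at offsets 10–12.
U+10331 → 4-byte form F0 90 8C B1 at offsets 13–16.
U+8BF02 → 4-byte form F2 8B BC 82 at offsets 17–20.
Offset 18 falls in char 7's range; it's byte 2 of F2 8B BC 82 = 0x8B.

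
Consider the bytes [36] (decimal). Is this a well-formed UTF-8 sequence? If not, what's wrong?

Leading byte 0x24 = 00100100 → 1-byte form.

valid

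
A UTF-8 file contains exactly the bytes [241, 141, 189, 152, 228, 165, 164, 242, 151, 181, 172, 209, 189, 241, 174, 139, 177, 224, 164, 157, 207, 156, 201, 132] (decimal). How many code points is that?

Byte at offset 0: 0xF1 = 11110001 → 4-byte char (#1). Advance 4.
Byte at offset 4: 0xE4 = 11100100 → 3-byte char (#2). Advance 3.
Byte at offset 7: 0xF2 = 11110010 → 4-byte char (#3). Advance 4.
Byte at offset 11: 0xD1 = 11010001 → 2-byte char (#4). Advance 2.
Byte at offset 13: 0xF1 = 11110001 → 4-byte char (#5). Advance 4.
Byte at offset 17: 0xE0 = 11100000 → 3-byte char (#6). Advance 3.
Byte at offset 20: 0xCF = 11001111 → 2-byte char (#7). Advance 2.
Byte at offset 22: 0xC9 = 11001001 → 2-byte char (#8). Advance 2.
Reached end at offset 24 after 8 code points.

8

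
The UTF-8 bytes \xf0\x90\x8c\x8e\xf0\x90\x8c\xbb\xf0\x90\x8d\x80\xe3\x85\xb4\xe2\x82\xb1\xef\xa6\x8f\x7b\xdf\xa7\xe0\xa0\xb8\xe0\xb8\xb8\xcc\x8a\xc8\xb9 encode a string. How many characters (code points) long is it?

Byte at offset 0: 0xF0 = 11110000 → 4-byte char (#1). Advance 4.
Byte at offset 4: 0xF0 = 11110000 → 4-byte char (#2). Advance 4.
Byte at offset 8: 0xF0 = 11110000 → 4-byte char (#3). Advance 4.
Byte at offset 12: 0xE3 = 11100011 → 3-byte char (#4). Advance 3.
Byte at offset 15: 0xE2 = 11100010 → 3-byte char (#5). Advance 3.
Byte at offset 18: 0xEF = 11101111 → 3-byte char (#6). Advance 3.
Byte at offset 21: 0x7B = 01111011 → 1-byte char (#7). Advance 1.
Byte at offset 22: 0xDF = 11011111 → 2-byte char (#8). Advance 2.
Byte at offset 24: 0xE0 = 11100000 → 3-byte char (#9). Advance 3.
Byte at offset 27: 0xE0 = 11100000 → 3-byte char (#10). Advance 3.
Byte at offset 30: 0xCC = 11001100 → 2-byte char (#11). Advance 2.
Byte at offset 32: 0xC8 = 11001000 → 2-byte char (#12). Advance 2.
Reached end at offset 34 after 12 code points.

12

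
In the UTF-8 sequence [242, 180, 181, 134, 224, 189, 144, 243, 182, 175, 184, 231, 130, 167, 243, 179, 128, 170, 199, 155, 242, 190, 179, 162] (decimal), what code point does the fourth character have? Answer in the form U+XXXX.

Offset 0: leading byte 0xF2 = 11110010 → 4-byte char #1 = F2 B4 B5 86.
Offset 4: leading byte 0xE0 = 11100000 → 3-byte char #2 = E0 BD 90.
Offset 7: leading byte 0xF3 = 11110011 → 4-byte char #3 = F3 B6 AF B8.
Offset 11: leading byte 0xE7 = 11100111 → 3-byte char #4 = E7 82 A7.
Leading byte 0xE7 = 11100111 matches 1110xxxx → 3-byte sequence.
Byte 1: 0xE7 = 11100111, payload 0111 (4 bits).
Byte 2: 0x82 = 10000010 (10xxxxxx ✓), payload 000010.
Byte 3: 0xA7 = 10100111 (10xxxxxx ✓), payload 100111.
Concatenate: 0111000010100111 = 0x70A7 (16 bits → U+70A7).

U+70A7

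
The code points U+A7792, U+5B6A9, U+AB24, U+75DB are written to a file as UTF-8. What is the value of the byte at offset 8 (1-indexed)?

1-indexed offset 8 is 0-indexed offset 7.
U+A7792 → 4-byte form F2 A7 9E 92 at offsets 0–3.
U+5B6A9 → 4-byte form F1 9B 9A A9 at offsets 4–7.
Offset 7 falls in char 2's range; it's byte 4 of F1 9B 9A A9 = 0xA9.

0xA9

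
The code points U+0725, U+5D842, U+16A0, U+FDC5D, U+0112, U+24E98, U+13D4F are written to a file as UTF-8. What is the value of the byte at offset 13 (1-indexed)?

0x9D

1-indexed offset 13 is 0-indexed offset 12.
U+0725 → 2-byte form DC A5 at offsets 0–1.
U+5D842 → 4-byte form F1 9D A1 82 at offsets 2–5.
U+16A0 → 3-byte form E1 9A A0 at offsets 6–8.
U+FDC5D → 4-byte form F3 BD B1 9D at offsets 9–12.
Offset 12 falls in char 4's range; it's byte 4 of F3 BD B1 9D = 0x9D.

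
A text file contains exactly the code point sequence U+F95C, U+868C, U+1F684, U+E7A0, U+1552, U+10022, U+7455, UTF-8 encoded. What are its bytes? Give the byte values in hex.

EF A5 9C E8 9A 8C F0 9F 9A 84 EE 9E A0 E1 95 92 F0 90 80 A2 E7 91 95

U+F95C: 3-byte form → EF A5 9C.
U+868C: 3-byte form → E8 9A 8C.
U+1F684: 4-byte form → F0 9F 9A 84.
U+E7A0: 3-byte form → EE 9E A0.
U+1552: 3-byte form → E1 95 92.
U+10022: 4-byte form → F0 90 80 A2.
U+7455: 3-byte form → E7 91 95.
Concatenated (23 bytes): EF A5 9C E8 9A 8C F0 9F 9A 84 EE 9E A0 E1 95 92 F0 90 80 A2 E7 91 95.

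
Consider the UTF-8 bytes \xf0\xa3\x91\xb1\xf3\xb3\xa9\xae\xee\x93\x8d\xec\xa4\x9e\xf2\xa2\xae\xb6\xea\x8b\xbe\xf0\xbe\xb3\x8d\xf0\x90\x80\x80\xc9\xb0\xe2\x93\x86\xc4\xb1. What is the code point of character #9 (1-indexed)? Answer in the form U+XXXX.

U+0270

Offset 0: leading byte 0xF0 = 11110000 → 4-byte char #1 = F0 A3 91 B1.
Offset 4: leading byte 0xF3 = 11110011 → 4-byte char #2 = F3 B3 A9 AE.
Offset 8: leading byte 0xEE = 11101110 → 3-byte char #3 = EE 93 8D.
Offset 11: leading byte 0xEC = 11101100 → 3-byte char #4 = EC A4 9E.
Offset 14: leading byte 0xF2 = 11110010 → 4-byte char #5 = F2 A2 AE B6.
Offset 18: leading byte 0xEA = 11101010 → 3-byte char #6 = EA 8B BE.
Offset 21: leading byte 0xF0 = 11110000 → 4-byte char #7 = F0 BE B3 8D.
Offset 25: leading byte 0xF0 = 11110000 → 4-byte char #8 = F0 90 80 80.
Offset 29: leading byte 0xC9 = 11001001 → 2-byte char #9 = C9 B0.
Leading byte 0xC9 = 11001001 matches 110xxxxx → 2-byte sequence.
Byte 1: 0xC9 = 11001001, payload 01001 (5 bits).
Byte 2: 0xB0 = 10110000 (10xxxxxx ✓), payload 110000.
Concatenate: 01001110000 = 0x270 (11 bits → U+0270).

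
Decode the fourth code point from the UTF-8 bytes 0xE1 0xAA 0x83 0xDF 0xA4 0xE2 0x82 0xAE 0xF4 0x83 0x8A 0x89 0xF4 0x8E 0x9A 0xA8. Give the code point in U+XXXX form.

Offset 0: leading byte 0xE1 = 11100001 → 3-byte char #1 = E1 AA 83.
Offset 3: leading byte 0xDF = 11011111 → 2-byte char #2 = DF A4.
Offset 5: leading byte 0xE2 = 11100010 → 3-byte char #3 = E2 82 AE.
Offset 8: leading byte 0xF4 = 11110100 → 4-byte char #4 = F4 83 8A 89.
Leading byte 0xF4 = 11110100 matches 11110xxx → 4-byte sequence.
Byte 1: 0xF4 = 11110100, payload 100 (3 bits).
Byte 2: 0x83 = 10000011 (10xxxxxx ✓), payload 000011.
Byte 3: 0x8A = 10001010 (10xxxxxx ✓), payload 001010.
Byte 4: 0x89 = 10001001 (10xxxxxx ✓), payload 001001.
Concatenate: 100000011001010001001 = 0x103289 (21 bits → U+103289).

U+103289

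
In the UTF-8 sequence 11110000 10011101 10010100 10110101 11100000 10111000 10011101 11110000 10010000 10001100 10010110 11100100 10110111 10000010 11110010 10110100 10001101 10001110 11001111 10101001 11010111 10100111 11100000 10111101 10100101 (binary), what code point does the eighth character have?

U+0F65

Offset 0: leading byte 0xF0 = 11110000 → 4-byte char #1 = F0 9D 94 B5.
Offset 4: leading byte 0xE0 = 11100000 → 3-byte char #2 = E0 B8 9D.
Offset 7: leading byte 0xF0 = 11110000 → 4-byte char #3 = F0 90 8C 96.
Offset 11: leading byte 0xE4 = 11100100 → 3-byte char #4 = E4 B7 82.
Offset 14: leading byte 0xF2 = 11110010 → 4-byte char #5 = F2 B4 8D 8E.
Offset 18: leading byte 0xCF = 11001111 → 2-byte char #6 = CF A9.
Offset 20: leading byte 0xD7 = 11010111 → 2-byte char #7 = D7 A7.
Offset 22: leading byte 0xE0 = 11100000 → 3-byte char #8 = E0 BD A5.
Leading byte 0xE0 = 11100000 matches 1110xxxx → 3-byte sequence.
Byte 1: 0xE0 = 11100000, payload 0000 (4 bits).
Byte 2: 0xBD = 10111101 (10xxxxxx ✓), payload 111101.
Byte 3: 0xA5 = 10100101 (10xxxxxx ✓), payload 100101.
Concatenate: 0000111101100101 = 0xF65 (16 bits → U+0F65).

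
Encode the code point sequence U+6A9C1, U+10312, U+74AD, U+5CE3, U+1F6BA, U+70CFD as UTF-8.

U+6A9C1: 4-byte form → F1 AA A7 81.
U+10312: 4-byte form → F0 90 8C 92.
U+74AD: 3-byte form → E7 92 AD.
U+5CE3: 3-byte form → E5 B3 A3.
U+1F6BA: 4-byte form → F0 9F 9A BA.
U+70CFD: 4-byte form → F1 B0 B3 BD.
Concatenated (22 bytes): F1 AA A7 81 F0 90 8C 92 E7 92 AD E5 B3 A3 F0 9F 9A BA F1 B0 B3 BD.

F1 AA A7 81 F0 90 8C 92 E7 92 AD E5 B3 A3 F0 9F 9A BA F1 B0 B3 BD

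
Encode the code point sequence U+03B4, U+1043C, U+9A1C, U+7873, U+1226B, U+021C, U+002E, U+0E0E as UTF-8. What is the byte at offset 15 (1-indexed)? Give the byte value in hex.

0x89

1-indexed offset 15 is 0-indexed offset 14.
U+03B4 → 2-byte form CE B4 at offsets 0–1.
U+1043C → 4-byte form F0 90 90 BC at offsets 2–5.
U+9A1C → 3-byte form E9 A8 9C at offsets 6–8.
U+7873 → 3-byte form E7 A1 B3 at offsets 9–11.
U+1226B → 4-byte form F0 92 89 AB at offsets 12–15.
Offset 14 falls in char 5's range; it's byte 3 of F0 92 89 AB = 0x89.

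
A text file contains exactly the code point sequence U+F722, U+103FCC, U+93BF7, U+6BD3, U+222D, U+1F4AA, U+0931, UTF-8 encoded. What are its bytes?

EF 9C A2 F4 83 BF 8C F2 93 AF B7 E6 AF 93 E2 88 AD F0 9F 92 AA E0 A4 B1

U+F722: 3-byte form → EF 9C A2.
U+103FCC: 4-byte form → F4 83 BF 8C.
U+93BF7: 4-byte form → F2 93 AF B7.
U+6BD3: 3-byte form → E6 AF 93.
U+222D: 3-byte form → E2 88 AD.
U+1F4AA: 4-byte form → F0 9F 92 AA.
U+0931: 3-byte form → E0 A4 B1.
Concatenated (24 bytes): EF 9C A2 F4 83 BF 8C F2 93 AF B7 E6 AF 93 E2 88 AD F0 9F 92 AA E0 A4 B1.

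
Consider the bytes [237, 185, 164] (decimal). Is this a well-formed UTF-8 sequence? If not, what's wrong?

invalid (encodes a surrogate (U+D800–U+DFFF))

Structurally a 3-byte sequence; payload = 0xDE64.
But 0xDE64 is in U+D800–U+DFFF, the surrogate range. Surrogates are not Unicode scalar values and are forbidden in UTF-8.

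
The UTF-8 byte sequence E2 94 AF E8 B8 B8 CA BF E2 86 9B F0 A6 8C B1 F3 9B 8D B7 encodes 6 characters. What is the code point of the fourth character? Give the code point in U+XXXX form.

U+219B

Offset 0: leading byte 0xE2 = 11100010 → 3-byte char #1 = E2 94 AF.
Offset 3: leading byte 0xE8 = 11101000 → 3-byte char #2 = E8 B8 B8.
Offset 6: leading byte 0xCA = 11001010 → 2-byte char #3 = CA BF.
Offset 8: leading byte 0xE2 = 11100010 → 3-byte char #4 = E2 86 9B.
Leading byte 0xE2 = 11100010 matches 1110xxxx → 3-byte sequence.
Byte 1: 0xE2 = 11100010, payload 0010 (4 bits).
Byte 2: 0x86 = 10000110 (10xxxxxx ✓), payload 000110.
Byte 3: 0x9B = 10011011 (10xxxxxx ✓), payload 011011.
Concatenate: 0010000110011011 = 0x219B (16 bits → U+219B).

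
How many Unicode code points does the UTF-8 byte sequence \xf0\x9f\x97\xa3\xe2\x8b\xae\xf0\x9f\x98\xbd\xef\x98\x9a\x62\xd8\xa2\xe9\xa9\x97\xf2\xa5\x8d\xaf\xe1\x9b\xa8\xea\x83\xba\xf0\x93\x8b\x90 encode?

Byte at offset 0: 0xF0 = 11110000 → 4-byte char (#1). Advance 4.
Byte at offset 4: 0xE2 = 11100010 → 3-byte char (#2). Advance 3.
Byte at offset 7: 0xF0 = 11110000 → 4-byte char (#3). Advance 4.
Byte at offset 11: 0xEF = 11101111 → 3-byte char (#4). Advance 3.
Byte at offset 14: 0x62 = 01100010 → 1-byte char (#5). Advance 1.
Byte at offset 15: 0xD8 = 11011000 → 2-byte char (#6). Advance 2.
Byte at offset 17: 0xE9 = 11101001 → 3-byte char (#7). Advance 3.
Byte at offset 20: 0xF2 = 11110010 → 4-byte char (#8). Advance 4.
Byte at offset 24: 0xE1 = 11100001 → 3-byte char (#9). Advance 3.
Byte at offset 27: 0xEA = 11101010 → 3-byte char (#10). Advance 3.
Byte at offset 30: 0xF0 = 11110000 → 4-byte char (#11). Advance 4.
Reached end at offset 34 after 11 code points.

11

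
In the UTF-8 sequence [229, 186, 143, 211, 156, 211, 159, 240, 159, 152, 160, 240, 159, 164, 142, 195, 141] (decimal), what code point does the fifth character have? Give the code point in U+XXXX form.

Offset 0: leading byte 0xE5 = 11100101 → 3-byte char #1 = E5 BA 8F.
Offset 3: leading byte 0xD3 = 11010011 → 2-byte char #2 = D3 9C.
Offset 5: leading byte 0xD3 = 11010011 → 2-byte char #3 = D3 9F.
Offset 7: leading byte 0xF0 = 11110000 → 4-byte char #4 = F0 9F 98 A0.
Offset 11: leading byte 0xF0 = 11110000 → 4-byte char #5 = F0 9F A4 8E.
Leading byte 0xF0 = 11110000 matches 11110xxx → 4-byte sequence.
Byte 1: 0xF0 = 11110000, payload 000 (3 bits).
Byte 2: 0x9F = 10011111 (10xxxxxx ✓), payload 011111.
Byte 3: 0xA4 = 10100100 (10xxxxxx ✓), payload 100100.
Byte 4: 0x8E = 10001110 (10xxxxxx ✓), payload 001110.
Concatenate: 000011111100100001110 = 0x1F90E (21 bits → U+1F90E).

U+1F90E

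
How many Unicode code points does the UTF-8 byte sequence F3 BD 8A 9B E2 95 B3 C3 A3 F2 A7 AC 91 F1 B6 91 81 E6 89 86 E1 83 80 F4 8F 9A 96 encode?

8

Byte at offset 0: 0xF3 = 11110011 → 4-byte char (#1). Advance 4.
Byte at offset 4: 0xE2 = 11100010 → 3-byte char (#2). Advance 3.
Byte at offset 7: 0xC3 = 11000011 → 2-byte char (#3). Advance 2.
Byte at offset 9: 0xF2 = 11110010 → 4-byte char (#4). Advance 4.
Byte at offset 13: 0xF1 = 11110001 → 4-byte char (#5). Advance 4.
Byte at offset 17: 0xE6 = 11100110 → 3-byte char (#6). Advance 3.
Byte at offset 20: 0xE1 = 11100001 → 3-byte char (#7). Advance 3.
Byte at offset 23: 0xF4 = 11110100 → 4-byte char (#8). Advance 4.
Reached end at offset 27 after 8 code points.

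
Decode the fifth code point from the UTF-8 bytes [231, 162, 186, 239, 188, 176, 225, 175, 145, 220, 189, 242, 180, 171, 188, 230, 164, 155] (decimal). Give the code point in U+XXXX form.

U+B4AFC

Offset 0: leading byte 0xE7 = 11100111 → 3-byte char #1 = E7 A2 BA.
Offset 3: leading byte 0xEF = 11101111 → 3-byte char #2 = EF BC B0.
Offset 6: leading byte 0xE1 = 11100001 → 3-byte char #3 = E1 AF 91.
Offset 9: leading byte 0xDC = 11011100 → 2-byte char #4 = DC BD.
Offset 11: leading byte 0xF2 = 11110010 → 4-byte char #5 = F2 B4 AB BC.
Leading byte 0xF2 = 11110010 matches 11110xxx → 4-byte sequence.
Byte 1: 0xF2 = 11110010, payload 010 (3 bits).
Byte 2: 0xB4 = 10110100 (10xxxxxx ✓), payload 110100.
Byte 3: 0xAB = 10101011 (10xxxxxx ✓), payload 101011.
Byte 4: 0xBC = 10111100 (10xxxxxx ✓), payload 111100.
Concatenate: 010110100101011111100 = 0xB4AFC (21 bits → U+B4AFC).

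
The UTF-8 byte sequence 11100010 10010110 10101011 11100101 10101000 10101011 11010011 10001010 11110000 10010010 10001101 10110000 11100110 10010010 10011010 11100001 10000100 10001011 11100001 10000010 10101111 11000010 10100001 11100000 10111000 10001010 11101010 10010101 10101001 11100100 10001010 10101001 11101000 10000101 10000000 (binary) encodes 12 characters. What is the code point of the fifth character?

Offset 0: leading byte 0xE2 = 11100010 → 3-byte char #1 = E2 96 AB.
Offset 3: leading byte 0xE5 = 11100101 → 3-byte char #2 = E5 A8 AB.
Offset 6: leading byte 0xD3 = 11010011 → 2-byte char #3 = D3 8A.
Offset 8: leading byte 0xF0 = 11110000 → 4-byte char #4 = F0 92 8D B0.
Offset 12: leading byte 0xE6 = 11100110 → 3-byte char #5 = E6 92 9A.
Leading byte 0xE6 = 11100110 matches 1110xxxx → 3-byte sequence.
Byte 1: 0xE6 = 11100110, payload 0110 (4 bits).
Byte 2: 0x92 = 10010010 (10xxxxxx ✓), payload 010010.
Byte 3: 0x9A = 10011010 (10xxxxxx ✓), payload 011010.
Concatenate: 0110010010011010 = 0x649A (16 bits → U+649A).

U+649A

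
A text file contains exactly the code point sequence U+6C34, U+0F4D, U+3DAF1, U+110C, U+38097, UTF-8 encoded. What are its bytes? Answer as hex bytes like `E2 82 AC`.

E6 B0 B4 E0 BD 8D F0 BD AB B1 E1 84 8C F0 B8 82 97

U+6C34: 3-byte form → E6 B0 B4.
U+0F4D: 3-byte form → E0 BD 8D.
U+3DAF1: 4-byte form → F0 BD AB B1.
U+110C: 3-byte form → E1 84 8C.
U+38097: 4-byte form → F0 B8 82 97.
Concatenated (17 bytes): E6 B0 B4 E0 BD 8D F0 BD AB B1 E1 84 8C F0 B8 82 97.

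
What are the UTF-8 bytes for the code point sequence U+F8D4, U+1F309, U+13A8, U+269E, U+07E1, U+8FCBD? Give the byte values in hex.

U+F8D4: 3-byte form → EF A3 94.
U+1F309: 4-byte form → F0 9F 8C 89.
U+13A8: 3-byte form → E1 8E A8.
U+269E: 3-byte form → E2 9A 9E.
U+07E1: 2-byte form → DF A1.
U+8FCBD: 4-byte form → F2 8F B2 BD.
Concatenated (19 bytes): EF A3 94 F0 9F 8C 89 E1 8E A8 E2 9A 9E DF A1 F2 8F B2 BD.

EF A3 94 F0 9F 8C 89 E1 8E A8 E2 9A 9E DF A1 F2 8F B2 BD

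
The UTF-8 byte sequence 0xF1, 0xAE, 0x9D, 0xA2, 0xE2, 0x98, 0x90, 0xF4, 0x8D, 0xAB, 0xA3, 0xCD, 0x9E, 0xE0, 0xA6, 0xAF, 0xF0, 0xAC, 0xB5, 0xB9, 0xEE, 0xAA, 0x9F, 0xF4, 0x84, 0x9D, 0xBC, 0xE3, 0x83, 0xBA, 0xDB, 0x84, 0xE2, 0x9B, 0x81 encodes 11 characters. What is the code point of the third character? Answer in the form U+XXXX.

U+10DAE3

Offset 0: leading byte 0xF1 = 11110001 → 4-byte char #1 = F1 AE 9D A2.
Offset 4: leading byte 0xE2 = 11100010 → 3-byte char #2 = E2 98 90.
Offset 7: leading byte 0xF4 = 11110100 → 4-byte char #3 = F4 8D AB A3.
Leading byte 0xF4 = 11110100 matches 11110xxx → 4-byte sequence.
Byte 1: 0xF4 = 11110100, payload 100 (3 bits).
Byte 2: 0x8D = 10001101 (10xxxxxx ✓), payload 001101.
Byte 3: 0xAB = 10101011 (10xxxxxx ✓), payload 101011.
Byte 4: 0xA3 = 10100011 (10xxxxxx ✓), payload 100011.
Concatenate: 100001101101011100011 = 0x10DAE3 (21 bits → U+10DAE3).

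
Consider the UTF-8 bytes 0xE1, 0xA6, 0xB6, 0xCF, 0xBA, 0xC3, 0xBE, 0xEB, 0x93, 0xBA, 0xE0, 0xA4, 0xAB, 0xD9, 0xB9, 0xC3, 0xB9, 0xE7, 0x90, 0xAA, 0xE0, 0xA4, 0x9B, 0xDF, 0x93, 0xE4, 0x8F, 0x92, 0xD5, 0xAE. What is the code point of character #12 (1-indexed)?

Offset 0: leading byte 0xE1 = 11100001 → 3-byte char #1 = E1 A6 B6.
Offset 3: leading byte 0xCF = 11001111 → 2-byte char #2 = CF BA.
Offset 5: leading byte 0xC3 = 11000011 → 2-byte char #3 = C3 BE.
Offset 7: leading byte 0xEB = 11101011 → 3-byte char #4 = EB 93 BA.
Offset 10: leading byte 0xE0 = 11100000 → 3-byte char #5 = E0 A4 AB.
Offset 13: leading byte 0xD9 = 11011001 → 2-byte char #6 = D9 B9.
Offset 15: leading byte 0xC3 = 11000011 → 2-byte char #7 = C3 B9.
Offset 17: leading byte 0xE7 = 11100111 → 3-byte char #8 = E7 90 AA.
Offset 20: leading byte 0xE0 = 11100000 → 3-byte char #9 = E0 A4 9B.
Offset 23: leading byte 0xDF = 11011111 → 2-byte char #10 = DF 93.
Offset 25: leading byte 0xE4 = 11100100 → 3-byte char #11 = E4 8F 92.
Offset 28: leading byte 0xD5 = 11010101 → 2-byte char #12 = D5 AE.
Leading byte 0xD5 = 11010101 matches 110xxxxx → 2-byte sequence.
Byte 1: 0xD5 = 11010101, payload 10101 (5 bits).
Byte 2: 0xAE = 10101110 (10xxxxxx ✓), payload 101110.
Concatenate: 10101101110 = 0x56E (11 bits → U+056E).

U+056E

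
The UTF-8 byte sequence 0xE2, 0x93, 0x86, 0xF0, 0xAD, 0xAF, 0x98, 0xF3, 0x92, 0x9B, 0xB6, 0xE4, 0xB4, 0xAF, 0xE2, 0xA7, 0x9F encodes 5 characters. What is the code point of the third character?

Offset 0: leading byte 0xE2 = 11100010 → 3-byte char #1 = E2 93 86.
Offset 3: leading byte 0xF0 = 11110000 → 4-byte char #2 = F0 AD AF 98.
Offset 7: leading byte 0xF3 = 11110011 → 4-byte char #3 = F3 92 9B B6.
Leading byte 0xF3 = 11110011 matches 11110xxx → 4-byte sequence.
Byte 1: 0xF3 = 11110011, payload 011 (3 bits).
Byte 2: 0x92 = 10010010 (10xxxxxx ✓), payload 010010.
Byte 3: 0x9B = 10011011 (10xxxxxx ✓), payload 011011.
Byte 4: 0xB6 = 10110110 (10xxxxxx ✓), payload 110110.
Concatenate: 011010010011011110110 = 0xD26F6 (21 bits → U+D26F6).

U+D26F6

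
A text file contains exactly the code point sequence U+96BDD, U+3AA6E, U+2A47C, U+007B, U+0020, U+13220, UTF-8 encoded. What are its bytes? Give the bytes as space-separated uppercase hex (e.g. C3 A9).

F2 96 AF 9D F0 BA A9 AE F0 AA 91 BC 7B 20 F0 93 88 A0

U+96BDD: 4-byte form → F2 96 AF 9D.
U+3AA6E: 4-byte form → F0 BA A9 AE.
U+2A47C: 4-byte form → F0 AA 91 BC.
U+007B: 1-byte form → 7B.
U+0020: 1-byte form → 20.
U+13220: 4-byte form → F0 93 88 A0.
Concatenated (18 bytes): F2 96 AF 9D F0 BA A9 AE F0 AA 91 BC 7B 20 F0 93 88 A0.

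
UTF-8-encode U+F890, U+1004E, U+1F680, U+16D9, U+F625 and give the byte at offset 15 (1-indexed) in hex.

0xEF

1-indexed offset 15 is 0-indexed offset 14.
U+F890 → 3-byte form EF A2 90 at offsets 0–2.
U+1004E → 4-byte form F0 90 81 8E at offsets 3–6.
U+1F680 → 4-byte form F0 9F 9A 80 at offsets 7–10.
U+16D9 → 3-byte form E1 9B 99 at offsets 11–13.
U+F625 → 3-byte form EF 98 A5 at offsets 14–16.
Offset 14 falls in char 5's range; it's byte 1 of EF 98 A5 = 0xEF.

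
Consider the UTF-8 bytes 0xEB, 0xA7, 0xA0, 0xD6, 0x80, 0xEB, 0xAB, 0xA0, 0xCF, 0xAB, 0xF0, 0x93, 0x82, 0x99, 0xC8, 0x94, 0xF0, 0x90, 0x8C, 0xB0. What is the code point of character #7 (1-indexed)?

U+10330

Offset 0: leading byte 0xEB = 11101011 → 3-byte char #1 = EB A7 A0.
Offset 3: leading byte 0xD6 = 11010110 → 2-byte char #2 = D6 80.
Offset 5: leading byte 0xEB = 11101011 → 3-byte char #3 = EB AB A0.
Offset 8: leading byte 0xCF = 11001111 → 2-byte char #4 = CF AB.
Offset 10: leading byte 0xF0 = 11110000 → 4-byte char #5 = F0 93 82 99.
Offset 14: leading byte 0xC8 = 11001000 → 2-byte char #6 = C8 94.
Offset 16: leading byte 0xF0 = 11110000 → 4-byte char #7 = F0 90 8C B0.
Leading byte 0xF0 = 11110000 matches 11110xxx → 4-byte sequence.
Byte 1: 0xF0 = 11110000, payload 000 (3 bits).
Byte 2: 0x90 = 10010000 (10xxxxxx ✓), payload 010000.
Byte 3: 0x8C = 10001100 (10xxxxxx ✓), payload 001100.
Byte 4: 0xB0 = 10110000 (10xxxxxx ✓), payload 110000.
Concatenate: 000010000001100110000 = 0x10330 (21 bits → U+10330).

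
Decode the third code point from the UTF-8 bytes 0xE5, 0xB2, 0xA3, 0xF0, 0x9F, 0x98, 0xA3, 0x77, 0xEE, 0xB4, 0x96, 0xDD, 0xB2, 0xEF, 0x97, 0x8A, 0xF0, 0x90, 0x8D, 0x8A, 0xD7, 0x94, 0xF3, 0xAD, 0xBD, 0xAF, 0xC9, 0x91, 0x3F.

U+0077

Offset 0: leading byte 0xE5 = 11100101 → 3-byte char #1 = E5 B2 A3.
Offset 3: leading byte 0xF0 = 11110000 → 4-byte char #2 = F0 9F 98 A3.
Offset 7: leading byte 0x77 = 01110111 → 1-byte char #3 = 77.
Leading byte 0x77 = 01110111 matches 0xxxxxxx → 1-byte sequence.
Byte 1: 0x77 = 01110111, payload 1110111 (7 bits).
Concatenate: 1110111 = 0x77 (7 bits → U+0077).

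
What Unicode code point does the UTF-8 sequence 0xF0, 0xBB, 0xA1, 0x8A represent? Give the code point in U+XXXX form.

Leading byte 0xF0 = 11110000 matches 11110xxx → 4-byte sequence.
Byte 1: 0xF0 = 11110000, payload 000 (3 bits).
Byte 2: 0xBB = 10111011 (10xxxxxx ✓), payload 111011.
Byte 3: 0xA1 = 10100001 (10xxxxxx ✓), payload 100001.
Byte 4: 0x8A = 10001010 (10xxxxxx ✓), payload 001010.
Concatenate: 000111011100001001010 = 0x3B84A (21 bits → U+3B84A).

U+3B84A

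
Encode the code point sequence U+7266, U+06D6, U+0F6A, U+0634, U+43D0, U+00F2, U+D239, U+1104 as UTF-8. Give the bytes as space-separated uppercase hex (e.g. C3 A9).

E7 89 A6 DB 96 E0 BD AA D8 B4 E4 8F 90 C3 B2 ED 88 B9 E1 84 84

U+7266: 3-byte form → E7 89 A6.
U+06D6: 2-byte form → DB 96.
U+0F6A: 3-byte form → E0 BD AA.
U+0634: 2-byte form → D8 B4.
U+43D0: 3-byte form → E4 8F 90.
U+00F2: 2-byte form → C3 B2.
U+D239: 3-byte form → ED 88 B9.
U+1104: 3-byte form → E1 84 84.
Concatenated (21 bytes): E7 89 A6 DB 96 E0 BD AA D8 B4 E4 8F 90 C3 B2 ED 88 B9 E1 84 84.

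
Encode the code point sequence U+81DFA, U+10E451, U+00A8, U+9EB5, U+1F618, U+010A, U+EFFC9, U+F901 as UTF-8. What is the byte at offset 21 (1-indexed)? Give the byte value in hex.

1-indexed offset 21 is 0-indexed offset 20.
U+81DFA → 4-byte form F2 81 B7 BA at offsets 0–3.
U+10E451 → 4-byte form F4 8E 91 91 at offsets 4–7.
U+00A8 → 2-byte form C2 A8 at offsets 8–9.
U+9EB5 → 3-byte form E9 BA B5 at offsets 10–12.
U+1F618 → 4-byte form F0 9F 98 98 at offsets 13–16.
U+010A → 2-byte form C4 8A at offsets 17–18.
U+EFFC9 → 4-byte form F3 AF BF 89 at offsets 19–22.
Offset 20 falls in char 7's range; it's byte 2 of F3 AF BF 89 = 0xAF.

0xAF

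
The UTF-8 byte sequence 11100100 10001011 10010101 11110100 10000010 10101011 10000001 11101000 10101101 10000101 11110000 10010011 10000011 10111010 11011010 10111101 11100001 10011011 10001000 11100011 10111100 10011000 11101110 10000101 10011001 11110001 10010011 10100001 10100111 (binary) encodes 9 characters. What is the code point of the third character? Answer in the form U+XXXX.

U+8B45

Offset 0: leading byte 0xE4 = 11100100 → 3-byte char #1 = E4 8B 95.
Offset 3: leading byte 0xF4 = 11110100 → 4-byte char #2 = F4 82 AB 81.
Offset 7: leading byte 0xE8 = 11101000 → 3-byte char #3 = E8 AD 85.
Leading byte 0xE8 = 11101000 matches 1110xxxx → 3-byte sequence.
Byte 1: 0xE8 = 11101000, payload 1000 (4 bits).
Byte 2: 0xAD = 10101101 (10xxxxxx ✓), payload 101101.
Byte 3: 0x85 = 10000101 (10xxxxxx ✓), payload 000101.
Concatenate: 1000101101000101 = 0x8B45 (16 bits → U+8B45).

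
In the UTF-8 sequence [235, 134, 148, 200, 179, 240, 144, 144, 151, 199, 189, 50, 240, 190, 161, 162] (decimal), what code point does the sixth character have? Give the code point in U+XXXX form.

Offset 0: leading byte 0xEB = 11101011 → 3-byte char #1 = EB 86 94.
Offset 3: leading byte 0xC8 = 11001000 → 2-byte char #2 = C8 B3.
Offset 5: leading byte 0xF0 = 11110000 → 4-byte char #3 = F0 90 90 97.
Offset 9: leading byte 0xC7 = 11000111 → 2-byte char #4 = C7 BD.
Offset 11: leading byte 0x32 = 00110010 → 1-byte char #5 = 32.
Offset 12: leading byte 0xF0 = 11110000 → 4-byte char #6 = F0 BE A1 A2.
Leading byte 0xF0 = 11110000 matches 11110xxx → 4-byte sequence.
Byte 1: 0xF0 = 11110000, payload 000 (3 bits).
Byte 2: 0xBE = 10111110 (10xxxxxx ✓), payload 111110.
Byte 3: 0xA1 = 10100001 (10xxxxxx ✓), payload 100001.
Byte 4: 0xA2 = 10100010 (10xxxxxx ✓), payload 100010.
Concatenate: 000111110100001100010 = 0x3E862 (21 bits → U+3E862).

U+3E862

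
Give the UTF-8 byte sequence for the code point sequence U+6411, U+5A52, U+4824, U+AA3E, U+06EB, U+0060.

E6 90 91 E5 A9 92 E4 A0 A4 EA A8 BE DB AB 60

U+6411: 3-byte form → E6 90 91.
U+5A52: 3-byte form → E5 A9 92.
U+4824: 3-byte form → E4 A0 A4.
U+AA3E: 3-byte form → EA A8 BE.
U+06EB: 2-byte form → DB AB.
U+0060: 1-byte form → 60.
Concatenated (15 bytes): E6 90 91 E5 A9 92 E4 A0 A4 EA A8 BE DB AB 60.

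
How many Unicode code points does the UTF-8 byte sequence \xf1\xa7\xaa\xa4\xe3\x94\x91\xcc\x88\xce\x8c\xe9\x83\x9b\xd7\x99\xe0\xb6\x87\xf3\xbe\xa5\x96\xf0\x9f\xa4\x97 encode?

Byte at offset 0: 0xF1 = 11110001 → 4-byte char (#1). Advance 4.
Byte at offset 4: 0xE3 = 11100011 → 3-byte char (#2). Advance 3.
Byte at offset 7: 0xCC = 11001100 → 2-byte char (#3). Advance 2.
Byte at offset 9: 0xCE = 11001110 → 2-byte char (#4). Advance 2.
Byte at offset 11: 0xE9 = 11101001 → 3-byte char (#5). Advance 3.
Byte at offset 14: 0xD7 = 11010111 → 2-byte char (#6). Advance 2.
Byte at offset 16: 0xE0 = 11100000 → 3-byte char (#7). Advance 3.
Byte at offset 19: 0xF3 = 11110011 → 4-byte char (#8). Advance 4.
Byte at offset 23: 0xF0 = 11110000 → 4-byte char (#9). Advance 4.
Reached end at offset 27 after 9 code points.

9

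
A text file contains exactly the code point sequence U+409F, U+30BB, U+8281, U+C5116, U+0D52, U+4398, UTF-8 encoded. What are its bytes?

U+409F: 3-byte form → E4 82 9F.
U+30BB: 3-byte form → E3 82 BB.
U+8281: 3-byte form → E8 8A 81.
U+C5116: 4-byte form → F3 85 84 96.
U+0D52: 3-byte form → E0 B5 92.
U+4398: 3-byte form → E4 8E 98.
Concatenated (19 bytes): E4 82 9F E3 82 BB E8 8A 81 F3 85 84 96 E0 B5 92 E4 8E 98.

E4 82 9F E3 82 BB E8 8A 81 F3 85 84 96 E0 B5 92 E4 8E 98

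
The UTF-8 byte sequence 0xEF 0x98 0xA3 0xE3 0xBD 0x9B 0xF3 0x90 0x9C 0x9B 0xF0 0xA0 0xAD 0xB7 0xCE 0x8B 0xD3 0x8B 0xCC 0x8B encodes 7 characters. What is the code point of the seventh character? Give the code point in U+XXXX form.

Offset 0: leading byte 0xEF = 11101111 → 3-byte char #1 = EF 98 A3.
Offset 3: leading byte 0xE3 = 11100011 → 3-byte char #2 = E3 BD 9B.
Offset 6: leading byte 0xF3 = 11110011 → 4-byte char #3 = F3 90 9C 9B.
Offset 10: leading byte 0xF0 = 11110000 → 4-byte char #4 = F0 A0 AD B7.
Offset 14: leading byte 0xCE = 11001110 → 2-byte char #5 = CE 8B.
Offset 16: leading byte 0xD3 = 11010011 → 2-byte char #6 = D3 8B.
Offset 18: leading byte 0xCC = 11001100 → 2-byte char #7 = CC 8B.
Leading byte 0xCC = 11001100 matches 110xxxxx → 2-byte sequence.
Byte 1: 0xCC = 11001100, payload 01100 (5 bits).
Byte 2: 0x8B = 10001011 (10xxxxxx ✓), payload 001011.
Concatenate: 01100001011 = 0x30B (11 bits → U+030B).

U+030B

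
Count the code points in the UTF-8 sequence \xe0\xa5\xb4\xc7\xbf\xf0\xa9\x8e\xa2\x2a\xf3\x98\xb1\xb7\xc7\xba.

Byte at offset 0: 0xE0 = 11100000 → 3-byte char (#1). Advance 3.
Byte at offset 3: 0xC7 = 11000111 → 2-byte char (#2). Advance 2.
Byte at offset 5: 0xF0 = 11110000 → 4-byte char (#3). Advance 4.
Byte at offset 9: 0x2A = 00101010 → 1-byte char (#4). Advance 1.
Byte at offset 10: 0xF3 = 11110011 → 4-byte char (#5). Advance 4.
Byte at offset 14: 0xC7 = 11000111 → 2-byte char (#6). Advance 2.
Reached end at offset 16 after 6 code points.

6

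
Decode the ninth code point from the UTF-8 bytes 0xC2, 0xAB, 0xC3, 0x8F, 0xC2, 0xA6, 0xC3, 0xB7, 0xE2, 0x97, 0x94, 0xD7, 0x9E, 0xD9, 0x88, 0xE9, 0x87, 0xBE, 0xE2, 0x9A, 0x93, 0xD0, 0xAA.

Offset 0: leading byte 0xC2 = 11000010 → 2-byte char #1 = C2 AB.
Offset 2: leading byte 0xC3 = 11000011 → 2-byte char #2 = C3 8F.
Offset 4: leading byte 0xC2 = 11000010 → 2-byte char #3 = C2 A6.
Offset 6: leading byte 0xC3 = 11000011 → 2-byte char #4 = C3 B7.
Offset 8: leading byte 0xE2 = 11100010 → 3-byte char #5 = E2 97 94.
Offset 11: leading byte 0xD7 = 11010111 → 2-byte char #6 = D7 9E.
Offset 13: leading byte 0xD9 = 11011001 → 2-byte char #7 = D9 88.
Offset 15: leading byte 0xE9 = 11101001 → 3-byte char #8 = E9 87 BE.
Offset 18: leading byte 0xE2 = 11100010 → 3-byte char #9 = E2 9A 93.
Leading byte 0xE2 = 11100010 matches 1110xxxx → 3-byte sequence.
Byte 1: 0xE2 = 11100010, payload 0010 (4 bits).
Byte 2: 0x9A = 10011010 (10xxxxxx ✓), payload 011010.
Byte 3: 0x93 = 10010011 (10xxxxxx ✓), payload 010011.
Concatenate: 0010011010010011 = 0x2693 (16 bits → U+2693).

U+2693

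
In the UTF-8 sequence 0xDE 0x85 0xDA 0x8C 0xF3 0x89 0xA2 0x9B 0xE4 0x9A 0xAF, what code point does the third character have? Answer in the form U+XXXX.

U+C989B

Offset 0: leading byte 0xDE = 11011110 → 2-byte char #1 = DE 85.
Offset 2: leading byte 0xDA = 11011010 → 2-byte char #2 = DA 8C.
Offset 4: leading byte 0xF3 = 11110011 → 4-byte char #3 = F3 89 A2 9B.
Leading byte 0xF3 = 11110011 matches 11110xxx → 4-byte sequence.
Byte 1: 0xF3 = 11110011, payload 011 (3 bits).
Byte 2: 0x89 = 10001001 (10xxxxxx ✓), payload 001001.
Byte 3: 0xA2 = 10100010 (10xxxxxx ✓), payload 100010.
Byte 4: 0x9B = 10011011 (10xxxxxx ✓), payload 011011.
Concatenate: 011001001100010011011 = 0xC989B (21 bits → U+C989B).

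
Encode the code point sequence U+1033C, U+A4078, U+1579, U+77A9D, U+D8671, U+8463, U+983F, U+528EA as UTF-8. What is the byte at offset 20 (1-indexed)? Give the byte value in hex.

1-indexed offset 20 is 0-indexed offset 19.
U+1033C → 4-byte form F0 90 8C BC at offsets 0–3.
U+A4078 → 4-byte form F2 A4 81 B8 at offsets 4–7.
U+1579 → 3-byte form E1 95 B9 at offsets 8–10.
U+77A9D → 4-byte form F1 B7 AA 9D at offsets 11–14.
U+D8671 → 4-byte form F3 98 99 B1 at offsets 15–18.
U+8463 → 3-byte form E8 91 A3 at offsets 19–21.
Offset 19 falls in char 6's range; it's byte 1 of E8 91 A3 = 0xE8.

0xE8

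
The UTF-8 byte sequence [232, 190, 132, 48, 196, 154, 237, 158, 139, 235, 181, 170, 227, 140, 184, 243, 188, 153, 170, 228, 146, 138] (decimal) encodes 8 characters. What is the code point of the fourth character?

Offset 0: leading byte 0xE8 = 11101000 → 3-byte char #1 = E8 BE 84.
Offset 3: leading byte 0x30 = 00110000 → 1-byte char #2 = 30.
Offset 4: leading byte 0xC4 = 11000100 → 2-byte char #3 = C4 9A.
Offset 6: leading byte 0xED = 11101101 → 3-byte char #4 = ED 9E 8B.
Leading byte 0xED = 11101101 matches 1110xxxx → 3-byte sequence.
Byte 1: 0xED = 11101101, payload 1101 (4 bits).
Byte 2: 0x9E = 10011110 (10xxxxxx ✓), payload 011110.
Byte 3: 0x8B = 10001011 (10xxxxxx ✓), payload 001011.
Concatenate: 1101011110001011 = 0xD78B (16 bits → U+D78B).

U+D78B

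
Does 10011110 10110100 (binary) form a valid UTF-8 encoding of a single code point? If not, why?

Byte 0x9E = 10011110 has the form 10xxxxxx — a continuation byte — but there is no preceding leading byte.

invalid (continuation byte with no leading byte)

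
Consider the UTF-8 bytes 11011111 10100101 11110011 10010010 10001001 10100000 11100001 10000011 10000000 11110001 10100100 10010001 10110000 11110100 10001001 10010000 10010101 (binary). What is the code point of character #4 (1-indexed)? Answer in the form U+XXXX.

Offset 0: leading byte 0xDF = 11011111 → 2-byte char #1 = DF A5.
Offset 2: leading byte 0xF3 = 11110011 → 4-byte char #2 = F3 92 89 A0.
Offset 6: leading byte 0xE1 = 11100001 → 3-byte char #3 = E1 83 80.
Offset 9: leading byte 0xF1 = 11110001 → 4-byte char #4 = F1 A4 91 B0.
Leading byte 0xF1 = 11110001 matches 11110xxx → 4-byte sequence.
Byte 1: 0xF1 = 11110001, payload 001 (3 bits).
Byte 2: 0xA4 = 10100100 (10xxxxxx ✓), payload 100100.
Byte 3: 0x91 = 10010001 (10xxxxxx ✓), payload 010001.
Byte 4: 0xB0 = 10110000 (10xxxxxx ✓), payload 110000.
Concatenate: 001100100010001110000 = 0x64470 (21 bits → U+64470).

U+64470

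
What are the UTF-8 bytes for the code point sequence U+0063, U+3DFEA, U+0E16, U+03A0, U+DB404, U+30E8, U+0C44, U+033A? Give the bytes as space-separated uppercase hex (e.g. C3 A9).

63 F0 BD BF AA E0 B8 96 CE A0 F3 9B 90 84 E3 83 A8 E0 B1 84 CC BA

U+0063: 1-byte form → 63.
U+3DFEA: 4-byte form → F0 BD BF AA.
U+0E16: 3-byte form → E0 B8 96.
U+03A0: 2-byte form → CE A0.
U+DB404: 4-byte form → F3 9B 90 84.
U+30E8: 3-byte form → E3 83 A8.
U+0C44: 3-byte form → E0 B1 84.
U+033A: 2-byte form → CC BA.
Concatenated (22 bytes): 63 F0 BD BF AA E0 B8 96 CE A0 F3 9B 90 84 E3 83 A8 E0 B1 84 CC BA.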